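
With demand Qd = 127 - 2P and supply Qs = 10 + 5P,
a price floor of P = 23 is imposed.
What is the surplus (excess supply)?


At P = 23:
Qd = 127 - 2*23 = 81
Qs = 10 + 5*23 = 125
Surplus = Qs - Qd = 125 - 81 = 44

44


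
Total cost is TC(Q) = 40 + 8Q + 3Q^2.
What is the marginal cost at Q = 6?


MC = dTC/dQ = 8 + 2*3*Q
At Q = 6:
MC = 8 + 6*6
MC = 8 + 36 = 44

44


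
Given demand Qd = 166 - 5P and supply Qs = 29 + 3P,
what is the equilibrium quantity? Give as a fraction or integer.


First find equilibrium price:
166 - 5P = 29 + 3P
P* = 137/8 = 137/8
Then substitute into demand:
Q* = 166 - 5 * 137/8 = 643/8

643/8


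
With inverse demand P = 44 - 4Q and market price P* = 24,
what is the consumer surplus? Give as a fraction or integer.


Maximum willingness to pay (at Q=0): P_max = 44
Quantity demanded at P* = 24:
Q* = (44 - 24)/4 = 5
CS = (1/2) * Q* * (P_max - P*)
CS = (1/2) * 5 * (44 - 24)
CS = (1/2) * 5 * 20 = 50

50


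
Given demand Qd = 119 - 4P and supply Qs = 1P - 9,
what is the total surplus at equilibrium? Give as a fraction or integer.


Find equilibrium: 119 - 4P = 1P - 9
119 + 9 = 5P
P* = 128/5 = 128/5
Q* = 1*128/5 - 9 = 83/5
Inverse demand: P = 119/4 - Q/4, so P_max = 119/4
Inverse supply: P = 9 + Q/1, so P_min = 9
CS = (1/2) * 83/5 * (119/4 - 128/5) = 6889/200
PS = (1/2) * 83/5 * (128/5 - 9) = 6889/50
TS = CS + PS = 6889/200 + 6889/50 = 6889/40

6889/40


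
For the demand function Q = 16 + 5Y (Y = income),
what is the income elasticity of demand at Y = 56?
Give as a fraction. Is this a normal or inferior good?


dQ/dY = 5
At Y = 56: Q = 16 + 5*56 = 296
Ey = (dQ/dY)(Y/Q) = 5 * 56 / 296 = 35/37
Since Ey > 0, this is a normal good.

35/37 (normal good)


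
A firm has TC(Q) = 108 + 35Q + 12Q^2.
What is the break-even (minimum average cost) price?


AC(Q) = 108/Q + 35 + 12Q
To minimize: dAC/dQ = -108/Q^2 + 12 = 0
Q^2 = 108/12 = 9
Q* = 3
Min AC = 108/3 + 35 + 12*3
Min AC = 36 + 35 + 36 = 107

107


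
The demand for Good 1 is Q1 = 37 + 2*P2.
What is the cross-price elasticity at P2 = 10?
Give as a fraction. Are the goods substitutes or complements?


dQ1/dP2 = 2
At P2 = 10: Q1 = 37 + 2*10 = 57
Exy = (dQ1/dP2)(P2/Q1) = 2 * 10 / 57 = 20/57
Since Exy > 0, the goods are substitutes.

20/57 (substitutes)


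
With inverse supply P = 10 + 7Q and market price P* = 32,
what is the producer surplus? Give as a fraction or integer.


Minimum supply price (at Q=0): P_min = 10
Quantity supplied at P* = 32:
Q* = (32 - 10)/7 = 22/7
PS = (1/2) * Q* * (P* - P_min)
PS = (1/2) * 22/7 * (32 - 10)
PS = (1/2) * 22/7 * 22 = 242/7

242/7


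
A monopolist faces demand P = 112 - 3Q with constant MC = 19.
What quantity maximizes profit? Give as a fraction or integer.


TR = P*Q = (112 - 3Q)Q = 112Q - 3Q^2
MR = dTR/dQ = 112 - 6Q
Set MR = MC:
112 - 6Q = 19
93 = 6Q
Q* = 93/6 = 31/2

31/2


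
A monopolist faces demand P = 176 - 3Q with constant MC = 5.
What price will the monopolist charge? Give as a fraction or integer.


MR = 176 - 6Q
Set MR = MC: 176 - 6Q = 5
Q* = 57/2
Substitute into demand:
P* = 176 - 3*57/2 = 181/2

181/2


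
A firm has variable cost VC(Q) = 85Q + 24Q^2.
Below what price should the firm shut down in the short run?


AVC(Q) = VC(Q)/Q = 85 + 24Q
AVC is increasing in Q, so minimum AVC is at Q -> 0+.
Min AVC = 85
The firm should shut down if P < 85.

85


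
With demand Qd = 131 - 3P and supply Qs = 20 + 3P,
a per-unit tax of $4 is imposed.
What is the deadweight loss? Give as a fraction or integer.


Pre-tax equilibrium quantity: Q* = 151/2
Post-tax equilibrium quantity: Q_tax = 139/2
Reduction in quantity: Q* - Q_tax = 6
DWL = (1/2) * tax * (Q* - Q_tax)
DWL = (1/2) * 4 * 6 = 12

12


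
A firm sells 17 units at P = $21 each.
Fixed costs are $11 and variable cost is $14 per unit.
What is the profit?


Total Revenue = P * Q = 21 * 17 = $357
Total Cost = FC + VC*Q = 11 + 14*17 = $249
Profit = TR - TC = 357 - 249 = $108

$108


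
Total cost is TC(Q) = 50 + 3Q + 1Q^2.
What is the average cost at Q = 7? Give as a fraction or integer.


TC(7) = 50 + 3*7 + 1*7^2
TC(7) = 50 + 21 + 49 = 120
AC = TC/Q = 120/7 = 120/7

120/7


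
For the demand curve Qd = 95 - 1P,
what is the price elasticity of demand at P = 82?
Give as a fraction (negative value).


dQ/dP = -1
At P = 82: Q = 95 - 1*82 = 13
E = (dQ/dP)(P/Q) = (-1)(82/13) = -82/13

-82/13


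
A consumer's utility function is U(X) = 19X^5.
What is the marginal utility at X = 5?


MU = dU/dX = 19*5*X^(5-1)
MU = 95*X^4
At X = 5:
MU = 95 * 5^4
MU = 95 * 625 = 59375

59375


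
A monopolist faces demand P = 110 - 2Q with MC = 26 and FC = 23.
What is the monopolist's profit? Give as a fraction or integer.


MR = MC: 110 - 4Q = 26
Q* = 21
P* = 110 - 2*21 = 68
Profit = (P* - MC)*Q* - FC
= (68 - 26)*21 - 23
= 42*21 - 23
= 882 - 23 = 859

859


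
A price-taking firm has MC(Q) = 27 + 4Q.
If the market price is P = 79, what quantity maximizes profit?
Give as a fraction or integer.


In perfect competition, profit is maximized where P = MC.
79 = 27 + 4Q
52 = 4Q
Q* = 52/4 = 13

13


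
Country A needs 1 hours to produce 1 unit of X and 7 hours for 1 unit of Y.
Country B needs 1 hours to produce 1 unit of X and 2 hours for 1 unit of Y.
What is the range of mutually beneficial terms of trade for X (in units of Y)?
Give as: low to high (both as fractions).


Opportunity cost of X for Country A = hours_X / hours_Y = 1/7 = 1/7 units of Y
Opportunity cost of X for Country B = hours_X / hours_Y = 1/2 = 1/2 units of Y
Terms of trade must be between the two opportunity costs.
Range: 1/7 to 1/2

1/7 to 1/2


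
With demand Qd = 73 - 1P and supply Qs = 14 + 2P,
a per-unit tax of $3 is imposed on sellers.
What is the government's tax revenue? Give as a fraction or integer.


With tax on sellers, new supply: Qs' = 14 + 2(P - 3)
= 8 + 2P
New equilibrium quantity:
Q_new = 154/3
Tax revenue = tax * Q_new = 3 * 154/3 = 154

154


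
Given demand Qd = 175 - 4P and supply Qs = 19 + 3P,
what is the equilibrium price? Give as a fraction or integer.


At equilibrium, Qd = Qs.
175 - 4P = 19 + 3P
175 - 19 = 4P + 3P
156 = 7P
P* = 156/7 = 156/7

156/7


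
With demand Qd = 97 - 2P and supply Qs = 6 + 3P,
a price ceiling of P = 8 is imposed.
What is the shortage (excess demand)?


At P = 8:
Qd = 97 - 2*8 = 81
Qs = 6 + 3*8 = 30
Shortage = Qd - Qs = 81 - 30 = 51

51


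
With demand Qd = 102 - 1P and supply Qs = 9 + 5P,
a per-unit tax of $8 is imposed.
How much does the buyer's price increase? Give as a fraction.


With a per-unit tax, the buyer's price increase depends on relative slopes.
Supply slope: d = 5, Demand slope: b = 1
Buyer's price increase = d * tax / (b + d)
= 5 * 8 / (1 + 5)
= 40 / 6 = 20/3

20/3


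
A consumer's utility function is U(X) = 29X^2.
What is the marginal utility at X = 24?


MU = dU/dX = 29*2*X^(2-1)
MU = 58*X^1
At X = 24:
MU = 58 * 24^1
MU = 58 * 24 = 1392

1392


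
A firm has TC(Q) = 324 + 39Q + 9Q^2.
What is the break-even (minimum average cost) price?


AC(Q) = 324/Q + 39 + 9Q
To minimize: dAC/dQ = -324/Q^2 + 9 = 0
Q^2 = 324/9 = 36
Q* = 6
Min AC = 324/6 + 39 + 9*6
Min AC = 54 + 39 + 54 = 147

147


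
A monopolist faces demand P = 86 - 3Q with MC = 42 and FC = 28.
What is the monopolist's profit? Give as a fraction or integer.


MR = MC: 86 - 6Q = 42
Q* = 22/3
P* = 86 - 3*22/3 = 64
Profit = (P* - MC)*Q* - FC
= (64 - 42)*22/3 - 28
= 22*22/3 - 28
= 484/3 - 28 = 400/3

400/3


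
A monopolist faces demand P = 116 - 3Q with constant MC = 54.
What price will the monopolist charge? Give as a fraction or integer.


MR = 116 - 6Q
Set MR = MC: 116 - 6Q = 54
Q* = 31/3
Substitute into demand:
P* = 116 - 3*31/3 = 85

85


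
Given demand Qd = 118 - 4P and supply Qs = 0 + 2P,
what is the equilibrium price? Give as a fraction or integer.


At equilibrium, Qd = Qs.
118 - 4P = 0 + 2P
118 - 0 = 4P + 2P
118 = 6P
P* = 118/6 = 59/3

59/3


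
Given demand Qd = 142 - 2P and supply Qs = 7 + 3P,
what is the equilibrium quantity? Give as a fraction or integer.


First find equilibrium price:
142 - 2P = 7 + 3P
P* = 135/5 = 27
Then substitute into demand:
Q* = 142 - 2 * 27 = 88

88


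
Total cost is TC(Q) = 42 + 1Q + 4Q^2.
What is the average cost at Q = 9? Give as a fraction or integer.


TC(9) = 42 + 1*9 + 4*9^2
TC(9) = 42 + 9 + 324 = 375
AC = TC/Q = 375/9 = 125/3

125/3


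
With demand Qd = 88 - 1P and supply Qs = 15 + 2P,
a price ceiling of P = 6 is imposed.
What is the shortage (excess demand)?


At P = 6:
Qd = 88 - 1*6 = 82
Qs = 15 + 2*6 = 27
Shortage = Qd - Qs = 82 - 27 = 55

55


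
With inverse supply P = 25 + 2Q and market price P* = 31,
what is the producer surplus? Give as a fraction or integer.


Minimum supply price (at Q=0): P_min = 25
Quantity supplied at P* = 31:
Q* = (31 - 25)/2 = 3
PS = (1/2) * Q* * (P* - P_min)
PS = (1/2) * 3 * (31 - 25)
PS = (1/2) * 3 * 6 = 9

9


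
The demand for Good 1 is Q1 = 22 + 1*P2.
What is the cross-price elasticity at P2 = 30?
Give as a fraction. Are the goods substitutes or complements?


dQ1/dP2 = 1
At P2 = 30: Q1 = 22 + 1*30 = 52
Exy = (dQ1/dP2)(P2/Q1) = 1 * 30 / 52 = 15/26
Since Exy > 0, the goods are substitutes.

15/26 (substitutes)


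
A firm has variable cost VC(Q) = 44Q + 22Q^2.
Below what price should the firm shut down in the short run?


AVC(Q) = VC(Q)/Q = 44 + 22Q
AVC is increasing in Q, so minimum AVC is at Q -> 0+.
Min AVC = 44
The firm should shut down if P < 44.

44


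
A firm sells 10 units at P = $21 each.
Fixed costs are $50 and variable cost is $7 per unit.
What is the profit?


Total Revenue = P * Q = 21 * 10 = $210
Total Cost = FC + VC*Q = 50 + 7*10 = $120
Profit = TR - TC = 210 - 120 = $90

$90


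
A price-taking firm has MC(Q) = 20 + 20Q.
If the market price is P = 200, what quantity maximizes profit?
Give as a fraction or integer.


In perfect competition, profit is maximized where P = MC.
200 = 20 + 20Q
180 = 20Q
Q* = 180/20 = 9

9


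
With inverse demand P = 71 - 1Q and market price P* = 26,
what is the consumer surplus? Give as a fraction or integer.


Maximum willingness to pay (at Q=0): P_max = 71
Quantity demanded at P* = 26:
Q* = (71 - 26)/1 = 45
CS = (1/2) * Q* * (P_max - P*)
CS = (1/2) * 45 * (71 - 26)
CS = (1/2) * 45 * 45 = 2025/2

2025/2


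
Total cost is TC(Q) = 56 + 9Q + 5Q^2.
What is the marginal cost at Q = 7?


MC = dTC/dQ = 9 + 2*5*Q
At Q = 7:
MC = 9 + 10*7
MC = 9 + 70 = 79

79


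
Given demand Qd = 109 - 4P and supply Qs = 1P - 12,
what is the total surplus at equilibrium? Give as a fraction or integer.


Find equilibrium: 109 - 4P = 1P - 12
109 + 12 = 5P
P* = 121/5 = 121/5
Q* = 1*121/5 - 12 = 61/5
Inverse demand: P = 109/4 - Q/4, so P_max = 109/4
Inverse supply: P = 12 + Q/1, so P_min = 12
CS = (1/2) * 61/5 * (109/4 - 121/5) = 3721/200
PS = (1/2) * 61/5 * (121/5 - 12) = 3721/50
TS = CS + PS = 3721/200 + 3721/50 = 3721/40

3721/40


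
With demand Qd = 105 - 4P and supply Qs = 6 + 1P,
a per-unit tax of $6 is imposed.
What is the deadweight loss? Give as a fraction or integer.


Pre-tax equilibrium quantity: Q* = 129/5
Post-tax equilibrium quantity: Q_tax = 21
Reduction in quantity: Q* - Q_tax = 24/5
DWL = (1/2) * tax * (Q* - Q_tax)
DWL = (1/2) * 6 * 24/5 = 72/5

72/5


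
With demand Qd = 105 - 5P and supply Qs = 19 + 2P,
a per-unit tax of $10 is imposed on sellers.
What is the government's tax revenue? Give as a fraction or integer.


With tax on sellers, new supply: Qs' = 19 + 2(P - 10)
= 2P - 1
New equilibrium quantity:
Q_new = 205/7
Tax revenue = tax * Q_new = 10 * 205/7 = 2050/7

2050/7


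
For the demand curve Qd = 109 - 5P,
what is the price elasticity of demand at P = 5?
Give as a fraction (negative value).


dQ/dP = -5
At P = 5: Q = 109 - 5*5 = 84
E = (dQ/dP)(P/Q) = (-5)(5/84) = -25/84

-25/84


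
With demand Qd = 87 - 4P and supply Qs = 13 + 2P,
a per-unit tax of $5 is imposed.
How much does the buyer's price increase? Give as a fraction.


With a per-unit tax, the buyer's price increase depends on relative slopes.
Supply slope: d = 2, Demand slope: b = 4
Buyer's price increase = d * tax / (b + d)
= 2 * 5 / (4 + 2)
= 10 / 6 = 5/3

5/3


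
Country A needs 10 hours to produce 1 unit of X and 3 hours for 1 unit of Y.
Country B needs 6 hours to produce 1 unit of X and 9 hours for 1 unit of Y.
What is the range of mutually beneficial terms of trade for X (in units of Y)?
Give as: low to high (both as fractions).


Opportunity cost of X for Country A = hours_X / hours_Y = 10/3 = 10/3 units of Y
Opportunity cost of X for Country B = hours_X / hours_Y = 6/9 = 2/3 units of Y
Terms of trade must be between the two opportunity costs.
Range: 2/3 to 10/3

2/3 to 10/3


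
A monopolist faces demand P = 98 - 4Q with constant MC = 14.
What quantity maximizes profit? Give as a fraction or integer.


TR = P*Q = (98 - 4Q)Q = 98Q - 4Q^2
MR = dTR/dQ = 98 - 8Q
Set MR = MC:
98 - 8Q = 14
84 = 8Q
Q* = 84/8 = 21/2

21/2


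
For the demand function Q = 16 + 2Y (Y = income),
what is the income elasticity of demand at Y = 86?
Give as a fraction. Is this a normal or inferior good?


dQ/dY = 2
At Y = 86: Q = 16 + 2*86 = 188
Ey = (dQ/dY)(Y/Q) = 2 * 86 / 188 = 43/47
Since Ey > 0, this is a normal good.

43/47 (normal good)


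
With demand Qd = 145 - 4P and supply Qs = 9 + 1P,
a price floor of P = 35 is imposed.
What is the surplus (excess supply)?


At P = 35:
Qd = 145 - 4*35 = 5
Qs = 9 + 1*35 = 44
Surplus = Qs - Qd = 44 - 5 = 39

39


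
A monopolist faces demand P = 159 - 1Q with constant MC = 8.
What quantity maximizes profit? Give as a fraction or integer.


TR = P*Q = (159 - 1Q)Q = 159Q - 1Q^2
MR = dTR/dQ = 159 - 2Q
Set MR = MC:
159 - 2Q = 8
151 = 2Q
Q* = 151/2 = 151/2

151/2


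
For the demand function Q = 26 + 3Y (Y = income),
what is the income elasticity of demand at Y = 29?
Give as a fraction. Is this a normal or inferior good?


dQ/dY = 3
At Y = 29: Q = 26 + 3*29 = 113
Ey = (dQ/dY)(Y/Q) = 3 * 29 / 113 = 87/113
Since Ey > 0, this is a normal good.

87/113 (normal good)


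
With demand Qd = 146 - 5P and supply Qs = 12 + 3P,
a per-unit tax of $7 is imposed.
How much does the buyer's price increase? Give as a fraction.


With a per-unit tax, the buyer's price increase depends on relative slopes.
Supply slope: d = 3, Demand slope: b = 5
Buyer's price increase = d * tax / (b + d)
= 3 * 7 / (5 + 3)
= 21 / 8 = 21/8

21/8


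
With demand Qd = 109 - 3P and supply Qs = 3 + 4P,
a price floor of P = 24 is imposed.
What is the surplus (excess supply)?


At P = 24:
Qd = 109 - 3*24 = 37
Qs = 3 + 4*24 = 99
Surplus = Qs - Qd = 99 - 37 = 62

62


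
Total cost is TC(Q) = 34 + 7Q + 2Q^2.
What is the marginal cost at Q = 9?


MC = dTC/dQ = 7 + 2*2*Q
At Q = 9:
MC = 7 + 4*9
MC = 7 + 36 = 43

43


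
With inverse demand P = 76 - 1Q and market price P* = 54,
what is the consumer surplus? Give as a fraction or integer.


Maximum willingness to pay (at Q=0): P_max = 76
Quantity demanded at P* = 54:
Q* = (76 - 54)/1 = 22
CS = (1/2) * Q* * (P_max - P*)
CS = (1/2) * 22 * (76 - 54)
CS = (1/2) * 22 * 22 = 242

242


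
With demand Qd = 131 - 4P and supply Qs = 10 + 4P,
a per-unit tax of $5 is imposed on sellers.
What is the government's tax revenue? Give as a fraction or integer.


With tax on sellers, new supply: Qs' = 10 + 4(P - 5)
= 4P - 10
New equilibrium quantity:
Q_new = 121/2
Tax revenue = tax * Q_new = 5 * 121/2 = 605/2

605/2


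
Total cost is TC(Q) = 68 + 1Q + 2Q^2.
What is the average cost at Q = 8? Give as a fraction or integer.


TC(8) = 68 + 1*8 + 2*8^2
TC(8) = 68 + 8 + 128 = 204
AC = TC/Q = 204/8 = 51/2

51/2


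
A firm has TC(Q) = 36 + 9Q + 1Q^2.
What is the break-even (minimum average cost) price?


AC(Q) = 36/Q + 9 + 1Q
To minimize: dAC/dQ = -36/Q^2 + 1 = 0
Q^2 = 36/1 = 36
Q* = 6
Min AC = 36/6 + 9 + 1*6
Min AC = 6 + 9 + 6 = 21

21


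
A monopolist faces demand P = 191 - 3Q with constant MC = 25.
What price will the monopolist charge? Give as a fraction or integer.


MR = 191 - 6Q
Set MR = MC: 191 - 6Q = 25
Q* = 83/3
Substitute into demand:
P* = 191 - 3*83/3 = 108

108


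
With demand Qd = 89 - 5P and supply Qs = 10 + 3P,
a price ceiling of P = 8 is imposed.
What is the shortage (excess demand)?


At P = 8:
Qd = 89 - 5*8 = 49
Qs = 10 + 3*8 = 34
Shortage = Qd - Qs = 49 - 34 = 15

15


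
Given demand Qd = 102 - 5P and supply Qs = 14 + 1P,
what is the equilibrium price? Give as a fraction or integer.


At equilibrium, Qd = Qs.
102 - 5P = 14 + 1P
102 - 14 = 5P + 1P
88 = 6P
P* = 88/6 = 44/3

44/3


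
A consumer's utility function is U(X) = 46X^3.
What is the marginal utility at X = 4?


MU = dU/dX = 46*3*X^(3-1)
MU = 138*X^2
At X = 4:
MU = 138 * 4^2
MU = 138 * 16 = 2208

2208


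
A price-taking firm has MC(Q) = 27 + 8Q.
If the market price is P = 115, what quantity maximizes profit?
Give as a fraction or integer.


In perfect competition, profit is maximized where P = MC.
115 = 27 + 8Q
88 = 8Q
Q* = 88/8 = 11

11


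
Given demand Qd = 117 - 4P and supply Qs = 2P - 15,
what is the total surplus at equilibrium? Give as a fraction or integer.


Find equilibrium: 117 - 4P = 2P - 15
117 + 15 = 6P
P* = 132/6 = 22
Q* = 2*22 - 15 = 29
Inverse demand: P = 117/4 - Q/4, so P_max = 117/4
Inverse supply: P = 15/2 + Q/2, so P_min = 15/2
CS = (1/2) * 29 * (117/4 - 22) = 841/8
PS = (1/2) * 29 * (22 - 15/2) = 841/4
TS = CS + PS = 841/8 + 841/4 = 2523/8

2523/8


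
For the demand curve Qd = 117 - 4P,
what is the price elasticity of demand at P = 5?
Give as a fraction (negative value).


dQ/dP = -4
At P = 5: Q = 117 - 4*5 = 97
E = (dQ/dP)(P/Q) = (-4)(5/97) = -20/97

-20/97


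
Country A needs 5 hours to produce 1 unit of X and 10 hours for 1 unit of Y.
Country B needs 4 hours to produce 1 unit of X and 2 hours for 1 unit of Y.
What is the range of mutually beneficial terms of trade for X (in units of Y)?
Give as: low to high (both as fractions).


Opportunity cost of X for Country A = hours_X / hours_Y = 5/10 = 1/2 units of Y
Opportunity cost of X for Country B = hours_X / hours_Y = 4/2 = 2 units of Y
Terms of trade must be between the two opportunity costs.
Range: 1/2 to 2

1/2 to 2


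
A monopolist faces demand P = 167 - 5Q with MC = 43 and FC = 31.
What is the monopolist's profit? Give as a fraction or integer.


MR = MC: 167 - 10Q = 43
Q* = 62/5
P* = 167 - 5*62/5 = 105
Profit = (P* - MC)*Q* - FC
= (105 - 43)*62/5 - 31
= 62*62/5 - 31
= 3844/5 - 31 = 3689/5

3689/5


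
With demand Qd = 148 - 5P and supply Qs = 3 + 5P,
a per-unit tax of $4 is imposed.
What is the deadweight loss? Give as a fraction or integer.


Pre-tax equilibrium quantity: Q* = 151/2
Post-tax equilibrium quantity: Q_tax = 131/2
Reduction in quantity: Q* - Q_tax = 10
DWL = (1/2) * tax * (Q* - Q_tax)
DWL = (1/2) * 4 * 10 = 20

20


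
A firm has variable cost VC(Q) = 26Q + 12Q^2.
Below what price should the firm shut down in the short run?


AVC(Q) = VC(Q)/Q = 26 + 12Q
AVC is increasing in Q, so minimum AVC is at Q -> 0+.
Min AVC = 26
The firm should shut down if P < 26.

26


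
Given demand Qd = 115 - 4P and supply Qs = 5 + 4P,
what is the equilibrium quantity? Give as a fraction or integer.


First find equilibrium price:
115 - 4P = 5 + 4P
P* = 110/8 = 55/4
Then substitute into demand:
Q* = 115 - 4 * 55/4 = 60

60


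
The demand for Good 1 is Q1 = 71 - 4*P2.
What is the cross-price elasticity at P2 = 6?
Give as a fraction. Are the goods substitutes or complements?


dQ1/dP2 = -4
At P2 = 6: Q1 = 71 - 4*6 = 47
Exy = (dQ1/dP2)(P2/Q1) = -4 * 6 / 47 = -24/47
Since Exy < 0, the goods are complements.

-24/47 (complements)


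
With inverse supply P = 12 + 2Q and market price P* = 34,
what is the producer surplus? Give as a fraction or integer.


Minimum supply price (at Q=0): P_min = 12
Quantity supplied at P* = 34:
Q* = (34 - 12)/2 = 11
PS = (1/2) * Q* * (P* - P_min)
PS = (1/2) * 11 * (34 - 12)
PS = (1/2) * 11 * 22 = 121

121


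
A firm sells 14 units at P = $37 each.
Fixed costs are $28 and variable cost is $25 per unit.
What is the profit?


Total Revenue = P * Q = 37 * 14 = $518
Total Cost = FC + VC*Q = 28 + 25*14 = $378
Profit = TR - TC = 518 - 378 = $140

$140


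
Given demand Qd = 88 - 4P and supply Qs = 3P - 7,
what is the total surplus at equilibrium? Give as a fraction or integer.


Find equilibrium: 88 - 4P = 3P - 7
88 + 7 = 7P
P* = 95/7 = 95/7
Q* = 3*95/7 - 7 = 236/7
Inverse demand: P = 22 - Q/4, so P_max = 22
Inverse supply: P = 7/3 + Q/3, so P_min = 7/3
CS = (1/2) * 236/7 * (22 - 95/7) = 6962/49
PS = (1/2) * 236/7 * (95/7 - 7/3) = 27848/147
TS = CS + PS = 6962/49 + 27848/147 = 6962/21

6962/21


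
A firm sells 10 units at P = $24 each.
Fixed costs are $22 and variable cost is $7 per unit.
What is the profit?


Total Revenue = P * Q = 24 * 10 = $240
Total Cost = FC + VC*Q = 22 + 7*10 = $92
Profit = TR - TC = 240 - 92 = $148

$148


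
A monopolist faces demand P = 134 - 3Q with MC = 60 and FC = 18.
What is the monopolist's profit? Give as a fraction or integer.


MR = MC: 134 - 6Q = 60
Q* = 37/3
P* = 134 - 3*37/3 = 97
Profit = (P* - MC)*Q* - FC
= (97 - 60)*37/3 - 18
= 37*37/3 - 18
= 1369/3 - 18 = 1315/3

1315/3


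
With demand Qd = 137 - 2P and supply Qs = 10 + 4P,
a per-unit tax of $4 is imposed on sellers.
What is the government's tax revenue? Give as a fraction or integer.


With tax on sellers, new supply: Qs' = 10 + 4(P - 4)
= 4P - 6
New equilibrium quantity:
Q_new = 268/3
Tax revenue = tax * Q_new = 4 * 268/3 = 1072/3

1072/3


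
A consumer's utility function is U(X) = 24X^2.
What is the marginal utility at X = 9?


MU = dU/dX = 24*2*X^(2-1)
MU = 48*X^1
At X = 9:
MU = 48 * 9^1
MU = 48 * 9 = 432

432


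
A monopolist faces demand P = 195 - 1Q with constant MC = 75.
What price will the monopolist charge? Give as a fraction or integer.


MR = 195 - 2Q
Set MR = MC: 195 - 2Q = 75
Q* = 60
Substitute into demand:
P* = 195 - 1*60 = 135

135


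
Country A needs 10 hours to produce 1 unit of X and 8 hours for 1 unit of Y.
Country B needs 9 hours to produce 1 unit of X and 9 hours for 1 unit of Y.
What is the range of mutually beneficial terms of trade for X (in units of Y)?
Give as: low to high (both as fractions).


Opportunity cost of X for Country A = hours_X / hours_Y = 10/8 = 5/4 units of Y
Opportunity cost of X for Country B = hours_X / hours_Y = 9/9 = 1 units of Y
Terms of trade must be between the two opportunity costs.
Range: 1 to 5/4

1 to 5/4


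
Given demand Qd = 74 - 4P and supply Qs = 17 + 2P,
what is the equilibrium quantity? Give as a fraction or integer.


First find equilibrium price:
74 - 4P = 17 + 2P
P* = 57/6 = 19/2
Then substitute into demand:
Q* = 74 - 4 * 19/2 = 36

36


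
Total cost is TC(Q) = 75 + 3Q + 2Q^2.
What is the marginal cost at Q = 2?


MC = dTC/dQ = 3 + 2*2*Q
At Q = 2:
MC = 3 + 4*2
MC = 3 + 8 = 11

11


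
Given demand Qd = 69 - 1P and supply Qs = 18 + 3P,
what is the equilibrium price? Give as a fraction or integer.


At equilibrium, Qd = Qs.
69 - 1P = 18 + 3P
69 - 18 = 1P + 3P
51 = 4P
P* = 51/4 = 51/4

51/4


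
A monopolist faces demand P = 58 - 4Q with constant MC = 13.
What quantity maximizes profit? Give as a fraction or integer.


TR = P*Q = (58 - 4Q)Q = 58Q - 4Q^2
MR = dTR/dQ = 58 - 8Q
Set MR = MC:
58 - 8Q = 13
45 = 8Q
Q* = 45/8 = 45/8

45/8


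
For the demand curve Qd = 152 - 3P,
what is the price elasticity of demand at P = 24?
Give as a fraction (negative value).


dQ/dP = -3
At P = 24: Q = 152 - 3*24 = 80
E = (dQ/dP)(P/Q) = (-3)(24/80) = -9/10

-9/10


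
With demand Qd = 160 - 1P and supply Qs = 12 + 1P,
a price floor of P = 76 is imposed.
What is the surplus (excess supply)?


At P = 76:
Qd = 160 - 1*76 = 84
Qs = 12 + 1*76 = 88
Surplus = Qs - Qd = 88 - 84 = 4

4


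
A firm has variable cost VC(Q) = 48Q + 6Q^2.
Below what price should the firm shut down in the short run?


AVC(Q) = VC(Q)/Q = 48 + 6Q
AVC is increasing in Q, so minimum AVC is at Q -> 0+.
Min AVC = 48
The firm should shut down if P < 48.

48


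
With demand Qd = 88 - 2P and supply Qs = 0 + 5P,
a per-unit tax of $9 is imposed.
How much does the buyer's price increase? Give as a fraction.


With a per-unit tax, the buyer's price increase depends on relative slopes.
Supply slope: d = 5, Demand slope: b = 2
Buyer's price increase = d * tax / (b + d)
= 5 * 9 / (2 + 5)
= 45 / 7 = 45/7

45/7


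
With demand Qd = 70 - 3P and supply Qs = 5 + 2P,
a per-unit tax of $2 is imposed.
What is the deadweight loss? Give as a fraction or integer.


Pre-tax equilibrium quantity: Q* = 31
Post-tax equilibrium quantity: Q_tax = 143/5
Reduction in quantity: Q* - Q_tax = 12/5
DWL = (1/2) * tax * (Q* - Q_tax)
DWL = (1/2) * 2 * 12/5 = 12/5

12/5


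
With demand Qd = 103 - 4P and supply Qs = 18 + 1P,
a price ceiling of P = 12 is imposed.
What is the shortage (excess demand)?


At P = 12:
Qd = 103 - 4*12 = 55
Qs = 18 + 1*12 = 30
Shortage = Qd - Qs = 55 - 30 = 25

25


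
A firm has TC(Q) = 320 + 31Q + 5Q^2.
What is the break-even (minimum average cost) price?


AC(Q) = 320/Q + 31 + 5Q
To minimize: dAC/dQ = -320/Q^2 + 5 = 0
Q^2 = 320/5 = 64
Q* = 8
Min AC = 320/8 + 31 + 5*8
Min AC = 40 + 31 + 40 = 111

111


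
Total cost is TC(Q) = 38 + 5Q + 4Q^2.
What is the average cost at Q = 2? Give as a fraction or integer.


TC(2) = 38 + 5*2 + 4*2^2
TC(2) = 38 + 10 + 16 = 64
AC = TC/Q = 64/2 = 32

32


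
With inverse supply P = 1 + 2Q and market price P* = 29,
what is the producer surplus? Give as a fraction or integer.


Minimum supply price (at Q=0): P_min = 1
Quantity supplied at P* = 29:
Q* = (29 - 1)/2 = 14
PS = (1/2) * Q* * (P* - P_min)
PS = (1/2) * 14 * (29 - 1)
PS = (1/2) * 14 * 28 = 196

196


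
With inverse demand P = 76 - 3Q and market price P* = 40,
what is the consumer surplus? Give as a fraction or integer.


Maximum willingness to pay (at Q=0): P_max = 76
Quantity demanded at P* = 40:
Q* = (76 - 40)/3 = 12
CS = (1/2) * Q* * (P_max - P*)
CS = (1/2) * 12 * (76 - 40)
CS = (1/2) * 12 * 36 = 216

216


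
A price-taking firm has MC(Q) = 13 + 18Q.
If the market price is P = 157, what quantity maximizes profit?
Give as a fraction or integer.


In perfect competition, profit is maximized where P = MC.
157 = 13 + 18Q
144 = 18Q
Q* = 144/18 = 8

8


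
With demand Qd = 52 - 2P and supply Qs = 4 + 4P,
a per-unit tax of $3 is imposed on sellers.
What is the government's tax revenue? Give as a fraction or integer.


With tax on sellers, new supply: Qs' = 4 + 4(P - 3)
= 4P - 8
New equilibrium quantity:
Q_new = 32
Tax revenue = tax * Q_new = 3 * 32 = 96

96


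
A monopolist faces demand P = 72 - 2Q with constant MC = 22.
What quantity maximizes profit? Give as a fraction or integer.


TR = P*Q = (72 - 2Q)Q = 72Q - 2Q^2
MR = dTR/dQ = 72 - 4Q
Set MR = MC:
72 - 4Q = 22
50 = 4Q
Q* = 50/4 = 25/2

25/2


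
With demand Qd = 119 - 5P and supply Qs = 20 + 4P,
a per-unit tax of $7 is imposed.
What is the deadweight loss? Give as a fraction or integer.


Pre-tax equilibrium quantity: Q* = 64
Post-tax equilibrium quantity: Q_tax = 436/9
Reduction in quantity: Q* - Q_tax = 140/9
DWL = (1/2) * tax * (Q* - Q_tax)
DWL = (1/2) * 7 * 140/9 = 490/9

490/9


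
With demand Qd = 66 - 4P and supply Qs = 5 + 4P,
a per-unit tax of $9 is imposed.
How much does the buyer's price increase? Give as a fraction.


With a per-unit tax, the buyer's price increase depends on relative slopes.
Supply slope: d = 4, Demand slope: b = 4
Buyer's price increase = d * tax / (b + d)
= 4 * 9 / (4 + 4)
= 36 / 8 = 9/2

9/2


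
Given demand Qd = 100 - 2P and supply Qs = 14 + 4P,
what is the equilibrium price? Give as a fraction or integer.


At equilibrium, Qd = Qs.
100 - 2P = 14 + 4P
100 - 14 = 2P + 4P
86 = 6P
P* = 86/6 = 43/3

43/3


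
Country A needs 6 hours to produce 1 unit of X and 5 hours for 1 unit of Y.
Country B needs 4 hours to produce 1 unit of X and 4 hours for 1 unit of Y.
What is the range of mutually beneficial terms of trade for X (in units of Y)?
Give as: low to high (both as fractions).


Opportunity cost of X for Country A = hours_X / hours_Y = 6/5 = 6/5 units of Y
Opportunity cost of X for Country B = hours_X / hours_Y = 4/4 = 1 units of Y
Terms of trade must be between the two opportunity costs.
Range: 1 to 6/5

1 to 6/5


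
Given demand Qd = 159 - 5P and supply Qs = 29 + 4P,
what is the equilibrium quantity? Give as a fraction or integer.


First find equilibrium price:
159 - 5P = 29 + 4P
P* = 130/9 = 130/9
Then substitute into demand:
Q* = 159 - 5 * 130/9 = 781/9

781/9


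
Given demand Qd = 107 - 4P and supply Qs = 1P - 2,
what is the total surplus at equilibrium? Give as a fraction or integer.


Find equilibrium: 107 - 4P = 1P - 2
107 + 2 = 5P
P* = 109/5 = 109/5
Q* = 1*109/5 - 2 = 99/5
Inverse demand: P = 107/4 - Q/4, so P_max = 107/4
Inverse supply: P = 2 + Q/1, so P_min = 2
CS = (1/2) * 99/5 * (107/4 - 109/5) = 9801/200
PS = (1/2) * 99/5 * (109/5 - 2) = 9801/50
TS = CS + PS = 9801/200 + 9801/50 = 9801/40

9801/40


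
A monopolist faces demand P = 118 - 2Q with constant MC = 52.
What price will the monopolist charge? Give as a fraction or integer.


MR = 118 - 4Q
Set MR = MC: 118 - 4Q = 52
Q* = 33/2
Substitute into demand:
P* = 118 - 2*33/2 = 85

85


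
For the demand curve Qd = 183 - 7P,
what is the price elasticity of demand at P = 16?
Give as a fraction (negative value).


dQ/dP = -7
At P = 16: Q = 183 - 7*16 = 71
E = (dQ/dP)(P/Q) = (-7)(16/71) = -112/71

-112/71


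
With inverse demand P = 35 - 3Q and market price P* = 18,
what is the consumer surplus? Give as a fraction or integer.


Maximum willingness to pay (at Q=0): P_max = 35
Quantity demanded at P* = 18:
Q* = (35 - 18)/3 = 17/3
CS = (1/2) * Q* * (P_max - P*)
CS = (1/2) * 17/3 * (35 - 18)
CS = (1/2) * 17/3 * 17 = 289/6

289/6


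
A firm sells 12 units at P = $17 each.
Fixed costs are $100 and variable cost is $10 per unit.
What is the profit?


Total Revenue = P * Q = 17 * 12 = $204
Total Cost = FC + VC*Q = 100 + 10*12 = $220
Profit = TR - TC = 204 - 220 = $-16

$-16


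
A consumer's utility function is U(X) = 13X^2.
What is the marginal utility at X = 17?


MU = dU/dX = 13*2*X^(2-1)
MU = 26*X^1
At X = 17:
MU = 26 * 17^1
MU = 26 * 17 = 442

442


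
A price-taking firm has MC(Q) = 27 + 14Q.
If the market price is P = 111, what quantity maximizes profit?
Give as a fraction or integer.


In perfect competition, profit is maximized where P = MC.
111 = 27 + 14Q
84 = 14Q
Q* = 84/14 = 6

6


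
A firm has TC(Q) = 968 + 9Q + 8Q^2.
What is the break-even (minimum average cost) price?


AC(Q) = 968/Q + 9 + 8Q
To minimize: dAC/dQ = -968/Q^2 + 8 = 0
Q^2 = 968/8 = 121
Q* = 11
Min AC = 968/11 + 9 + 8*11
Min AC = 88 + 9 + 88 = 185

185


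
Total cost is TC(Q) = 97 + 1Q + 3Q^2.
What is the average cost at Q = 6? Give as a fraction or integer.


TC(6) = 97 + 1*6 + 3*6^2
TC(6) = 97 + 6 + 108 = 211
AC = TC/Q = 211/6 = 211/6

211/6


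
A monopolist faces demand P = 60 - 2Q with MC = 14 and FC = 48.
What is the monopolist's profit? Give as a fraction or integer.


MR = MC: 60 - 4Q = 14
Q* = 23/2
P* = 60 - 2*23/2 = 37
Profit = (P* - MC)*Q* - FC
= (37 - 14)*23/2 - 48
= 23*23/2 - 48
= 529/2 - 48 = 433/2

433/2


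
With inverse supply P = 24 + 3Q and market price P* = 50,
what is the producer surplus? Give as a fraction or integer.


Minimum supply price (at Q=0): P_min = 24
Quantity supplied at P* = 50:
Q* = (50 - 24)/3 = 26/3
PS = (1/2) * Q* * (P* - P_min)
PS = (1/2) * 26/3 * (50 - 24)
PS = (1/2) * 26/3 * 26 = 338/3

338/3


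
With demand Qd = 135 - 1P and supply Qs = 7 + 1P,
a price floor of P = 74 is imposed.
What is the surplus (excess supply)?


At P = 74:
Qd = 135 - 1*74 = 61
Qs = 7 + 1*74 = 81
Surplus = Qs - Qd = 81 - 61 = 20

20


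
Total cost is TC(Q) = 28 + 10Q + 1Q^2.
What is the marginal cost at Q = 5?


MC = dTC/dQ = 10 + 2*1*Q
At Q = 5:
MC = 10 + 2*5
MC = 10 + 10 = 20

20


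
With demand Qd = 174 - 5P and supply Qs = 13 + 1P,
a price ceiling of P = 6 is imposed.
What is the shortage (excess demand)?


At P = 6:
Qd = 174 - 5*6 = 144
Qs = 13 + 1*6 = 19
Shortage = Qd - Qs = 144 - 19 = 125

125


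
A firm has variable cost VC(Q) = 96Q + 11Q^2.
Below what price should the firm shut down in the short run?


AVC(Q) = VC(Q)/Q = 96 + 11Q
AVC is increasing in Q, so minimum AVC is at Q -> 0+.
Min AVC = 96
The firm should shut down if P < 96.

96


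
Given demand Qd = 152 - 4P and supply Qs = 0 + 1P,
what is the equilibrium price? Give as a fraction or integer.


At equilibrium, Qd = Qs.
152 - 4P = 0 + 1P
152 - 0 = 4P + 1P
152 = 5P
P* = 152/5 = 152/5

152/5


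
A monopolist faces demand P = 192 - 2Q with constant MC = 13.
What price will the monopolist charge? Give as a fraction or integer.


MR = 192 - 4Q
Set MR = MC: 192 - 4Q = 13
Q* = 179/4
Substitute into demand:
P* = 192 - 2*179/4 = 205/2

205/2


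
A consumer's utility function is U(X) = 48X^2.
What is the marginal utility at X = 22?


MU = dU/dX = 48*2*X^(2-1)
MU = 96*X^1
At X = 22:
MU = 96 * 22^1
MU = 96 * 22 = 2112

2112


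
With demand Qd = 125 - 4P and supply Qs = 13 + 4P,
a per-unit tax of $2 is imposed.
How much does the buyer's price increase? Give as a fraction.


With a per-unit tax, the buyer's price increase depends on relative slopes.
Supply slope: d = 4, Demand slope: b = 4
Buyer's price increase = d * tax / (b + d)
= 4 * 2 / (4 + 4)
= 8 / 8 = 1

1


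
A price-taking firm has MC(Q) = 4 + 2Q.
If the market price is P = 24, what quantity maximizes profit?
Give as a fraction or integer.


In perfect competition, profit is maximized where P = MC.
24 = 4 + 2Q
20 = 2Q
Q* = 20/2 = 10

10


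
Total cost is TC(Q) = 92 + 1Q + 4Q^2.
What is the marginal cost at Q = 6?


MC = dTC/dQ = 1 + 2*4*Q
At Q = 6:
MC = 1 + 8*6
MC = 1 + 48 = 49

49


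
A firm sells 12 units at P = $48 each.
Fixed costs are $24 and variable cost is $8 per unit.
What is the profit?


Total Revenue = P * Q = 48 * 12 = $576
Total Cost = FC + VC*Q = 24 + 8*12 = $120
Profit = TR - TC = 576 - 120 = $456

$456


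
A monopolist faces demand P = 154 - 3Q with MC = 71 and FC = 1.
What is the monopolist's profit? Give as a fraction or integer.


MR = MC: 154 - 6Q = 71
Q* = 83/6
P* = 154 - 3*83/6 = 225/2
Profit = (P* - MC)*Q* - FC
= (225/2 - 71)*83/6 - 1
= 83/2*83/6 - 1
= 6889/12 - 1 = 6877/12

6877/12


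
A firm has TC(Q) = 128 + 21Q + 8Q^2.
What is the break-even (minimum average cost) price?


AC(Q) = 128/Q + 21 + 8Q
To minimize: dAC/dQ = -128/Q^2 + 8 = 0
Q^2 = 128/8 = 16
Q* = 4
Min AC = 128/4 + 21 + 8*4
Min AC = 32 + 21 + 32 = 85

85


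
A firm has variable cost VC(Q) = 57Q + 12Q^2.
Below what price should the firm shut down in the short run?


AVC(Q) = VC(Q)/Q = 57 + 12Q
AVC is increasing in Q, so minimum AVC is at Q -> 0+.
Min AVC = 57
The firm should shut down if P < 57.

57


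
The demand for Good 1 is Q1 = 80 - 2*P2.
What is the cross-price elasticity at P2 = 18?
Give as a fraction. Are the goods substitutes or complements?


dQ1/dP2 = -2
At P2 = 18: Q1 = 80 - 2*18 = 44
Exy = (dQ1/dP2)(P2/Q1) = -2 * 18 / 44 = -9/11
Since Exy < 0, the goods are complements.

-9/11 (complements)


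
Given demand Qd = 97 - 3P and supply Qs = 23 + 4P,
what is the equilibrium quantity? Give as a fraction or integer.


First find equilibrium price:
97 - 3P = 23 + 4P
P* = 74/7 = 74/7
Then substitute into demand:
Q* = 97 - 3 * 74/7 = 457/7

457/7


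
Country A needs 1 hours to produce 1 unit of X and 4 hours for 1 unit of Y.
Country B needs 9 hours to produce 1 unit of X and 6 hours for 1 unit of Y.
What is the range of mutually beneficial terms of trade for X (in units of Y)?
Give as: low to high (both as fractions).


Opportunity cost of X for Country A = hours_X / hours_Y = 1/4 = 1/4 units of Y
Opportunity cost of X for Country B = hours_X / hours_Y = 9/6 = 3/2 units of Y
Terms of trade must be between the two opportunity costs.
Range: 1/4 to 3/2

1/4 to 3/2


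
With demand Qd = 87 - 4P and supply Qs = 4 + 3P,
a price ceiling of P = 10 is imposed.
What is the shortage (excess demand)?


At P = 10:
Qd = 87 - 4*10 = 47
Qs = 4 + 3*10 = 34
Shortage = Qd - Qs = 47 - 34 = 13

13


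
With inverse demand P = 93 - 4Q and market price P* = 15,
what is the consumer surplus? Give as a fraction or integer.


Maximum willingness to pay (at Q=0): P_max = 93
Quantity demanded at P* = 15:
Q* = (93 - 15)/4 = 39/2
CS = (1/2) * Q* * (P_max - P*)
CS = (1/2) * 39/2 * (93 - 15)
CS = (1/2) * 39/2 * 78 = 1521/2

1521/2


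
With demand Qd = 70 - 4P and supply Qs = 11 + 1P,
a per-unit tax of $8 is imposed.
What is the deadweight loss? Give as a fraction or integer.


Pre-tax equilibrium quantity: Q* = 114/5
Post-tax equilibrium quantity: Q_tax = 82/5
Reduction in quantity: Q* - Q_tax = 32/5
DWL = (1/2) * tax * (Q* - Q_tax)
DWL = (1/2) * 8 * 32/5 = 128/5

128/5


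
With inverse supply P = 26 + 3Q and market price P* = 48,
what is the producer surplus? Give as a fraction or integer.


Minimum supply price (at Q=0): P_min = 26
Quantity supplied at P* = 48:
Q* = (48 - 26)/3 = 22/3
PS = (1/2) * Q* * (P* - P_min)
PS = (1/2) * 22/3 * (48 - 26)
PS = (1/2) * 22/3 * 22 = 242/3

242/3


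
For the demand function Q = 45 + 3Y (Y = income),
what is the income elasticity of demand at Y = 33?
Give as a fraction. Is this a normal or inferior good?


dQ/dY = 3
At Y = 33: Q = 45 + 3*33 = 144
Ey = (dQ/dY)(Y/Q) = 3 * 33 / 144 = 11/16
Since Ey > 0, this is a normal good.

11/16 (normal good)


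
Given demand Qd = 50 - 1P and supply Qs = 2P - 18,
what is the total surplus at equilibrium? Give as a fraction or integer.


Find equilibrium: 50 - 1P = 2P - 18
50 + 18 = 3P
P* = 68/3 = 68/3
Q* = 2*68/3 - 18 = 82/3
Inverse demand: P = 50 - Q/1, so P_max = 50
Inverse supply: P = 9 + Q/2, so P_min = 9
CS = (1/2) * 82/3 * (50 - 68/3) = 3362/9
PS = (1/2) * 82/3 * (68/3 - 9) = 1681/9
TS = CS + PS = 3362/9 + 1681/9 = 1681/3

1681/3


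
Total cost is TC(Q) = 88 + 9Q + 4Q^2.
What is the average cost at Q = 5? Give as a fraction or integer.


TC(5) = 88 + 9*5 + 4*5^2
TC(5) = 88 + 45 + 100 = 233
AC = TC/Q = 233/5 = 233/5

233/5


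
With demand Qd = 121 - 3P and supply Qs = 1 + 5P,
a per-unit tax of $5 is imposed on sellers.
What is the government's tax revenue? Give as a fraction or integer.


With tax on sellers, new supply: Qs' = 1 + 5(P - 5)
= 5P - 24
New equilibrium quantity:
Q_new = 533/8
Tax revenue = tax * Q_new = 5 * 533/8 = 2665/8

2665/8


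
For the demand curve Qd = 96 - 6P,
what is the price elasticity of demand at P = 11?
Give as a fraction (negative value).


dQ/dP = -6
At P = 11: Q = 96 - 6*11 = 30
E = (dQ/dP)(P/Q) = (-6)(11/30) = -11/5

-11/5


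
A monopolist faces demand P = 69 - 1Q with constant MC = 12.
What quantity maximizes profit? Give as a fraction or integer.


TR = P*Q = (69 - 1Q)Q = 69Q - 1Q^2
MR = dTR/dQ = 69 - 2Q
Set MR = MC:
69 - 2Q = 12
57 = 2Q
Q* = 57/2 = 57/2

57/2


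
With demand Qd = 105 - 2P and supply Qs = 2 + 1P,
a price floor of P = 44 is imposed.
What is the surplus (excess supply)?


At P = 44:
Qd = 105 - 2*44 = 17
Qs = 2 + 1*44 = 46
Surplus = Qs - Qd = 46 - 17 = 29

29


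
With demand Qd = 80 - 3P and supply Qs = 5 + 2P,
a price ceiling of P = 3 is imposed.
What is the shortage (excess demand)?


At P = 3:
Qd = 80 - 3*3 = 71
Qs = 5 + 2*3 = 11
Shortage = Qd - Qs = 71 - 11 = 60

60


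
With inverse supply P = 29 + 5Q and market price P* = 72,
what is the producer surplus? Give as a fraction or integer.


Minimum supply price (at Q=0): P_min = 29
Quantity supplied at P* = 72:
Q* = (72 - 29)/5 = 43/5
PS = (1/2) * Q* * (P* - P_min)
PS = (1/2) * 43/5 * (72 - 29)
PS = (1/2) * 43/5 * 43 = 1849/10

1849/10
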